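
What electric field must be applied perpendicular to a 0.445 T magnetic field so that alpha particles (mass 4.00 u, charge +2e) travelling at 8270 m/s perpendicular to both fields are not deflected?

E = 3680 V/m

For straight-line motion qE = qvB, so E = vB.
E = 8270 × 0.445 = 3680 V/m.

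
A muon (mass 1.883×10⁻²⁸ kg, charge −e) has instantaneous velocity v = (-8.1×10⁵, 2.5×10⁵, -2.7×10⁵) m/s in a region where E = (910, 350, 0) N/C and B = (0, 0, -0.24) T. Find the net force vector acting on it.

F ≈ (9.47×10⁻¹⁵, 3.11×10⁻¹⁴, 0) N

v×B = (-6.00×10⁴, -1.94×10⁵, 0) N/C.
E + v×B = (-5.91×10⁴, -1.94×10⁵, 0) N/C.
F = q(E + v×B) = (−1.602×10⁻¹⁹ C)·(-5.91×10⁴, -1.94×10⁵, 0) = (9.47×10⁻¹⁵, 3.11×10⁻¹⁴, 0) N.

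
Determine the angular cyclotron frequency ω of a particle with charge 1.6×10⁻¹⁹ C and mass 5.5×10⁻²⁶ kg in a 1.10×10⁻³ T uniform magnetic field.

ω = |q|B/m.
ω = (1.6×10⁻¹⁹)(1.10×10⁻³)/5.5×10⁻²⁶ ≈ 3200 rad/s.

ω ≈ 3200 rad/s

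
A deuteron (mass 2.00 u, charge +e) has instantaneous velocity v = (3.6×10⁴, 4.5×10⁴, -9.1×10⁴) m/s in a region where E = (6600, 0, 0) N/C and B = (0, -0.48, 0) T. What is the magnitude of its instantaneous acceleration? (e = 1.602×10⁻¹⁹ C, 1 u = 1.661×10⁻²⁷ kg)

|a| ≈ 1.97×10¹² m/s²

v×B = (-4.37×10⁴, 0, -1.73×10⁴) N/C.
E + v×B = (-3.71×10⁴, 0, -1.73×10⁴) N/C.
F = q(E + v×B) = (1.602×10⁻¹⁹ C)·(-3.71×10⁴, 0, -1.73×10⁴) = (-5.94×10⁻¹⁵, 0, -2.77×10⁻¹⁵) N.
|a| = |F|/m = 6.554×10⁻¹⁵/3.322×10⁻²⁷ ≈ 1.97×10¹² m/s².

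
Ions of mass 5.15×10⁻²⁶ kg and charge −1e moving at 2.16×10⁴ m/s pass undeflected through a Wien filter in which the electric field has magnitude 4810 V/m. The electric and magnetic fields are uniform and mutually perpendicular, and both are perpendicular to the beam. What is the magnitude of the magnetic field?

B = 0.223 T

Balance of forces in the selector: qE = qvB ⇒ B = E/v.
B = 4810/2.16×10⁴ = 0.223 T.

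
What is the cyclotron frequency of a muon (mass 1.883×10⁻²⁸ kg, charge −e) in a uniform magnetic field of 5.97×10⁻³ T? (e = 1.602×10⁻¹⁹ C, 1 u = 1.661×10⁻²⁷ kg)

f = |q|B/(2πm).
f = (1.602×10⁻¹⁹)(5.97×10⁻³)/(2π·1.883×10⁻²⁸) ≈ 8.08×10⁵ Hz.

f ≈ 8.08×10⁵ Hz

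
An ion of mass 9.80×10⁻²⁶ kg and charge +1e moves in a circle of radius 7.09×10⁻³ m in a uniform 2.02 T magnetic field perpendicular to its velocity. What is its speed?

v ≈ 2.34×10⁴ m/s

From |q|vB = mv²/r, v = |q|Br/m.
v = (1.602×10⁻¹⁹)(2.02)(7.09×10⁻³)/9.80×10⁻²⁶ ≈ 2.34×10⁴ m/s.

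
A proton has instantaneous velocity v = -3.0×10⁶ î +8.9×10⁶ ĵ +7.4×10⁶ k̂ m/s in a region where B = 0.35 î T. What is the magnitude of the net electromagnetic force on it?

|F| ≈ 6.49×10⁻¹³ N

v×B = (0, 2.59×10⁶, -3.12×10⁶) N/C.
F = q v×B = (1.602×10⁻¹⁹ C)·(0, 2.59×10⁶, -3.12×10⁶) = (0, 4.15×10⁻¹³, -4.99×10⁻¹³) N.
|F| = 6.49×10⁻¹³ N.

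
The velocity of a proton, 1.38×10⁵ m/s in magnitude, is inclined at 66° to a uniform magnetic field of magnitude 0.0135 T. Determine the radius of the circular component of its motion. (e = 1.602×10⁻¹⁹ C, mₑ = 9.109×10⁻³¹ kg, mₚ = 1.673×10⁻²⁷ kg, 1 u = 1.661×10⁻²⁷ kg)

v⊥ = v sinθ = 1.38×10⁵·sin66° ≈ 1.261×10⁵ m/s.
r = m v⊥/(|q|B) = (1.673×10⁻²⁷)(1.261×10⁵)/((1.602×10⁻¹⁹)(0.0135)) ≈ 0.0975 m.

r ≈ 0.0975 m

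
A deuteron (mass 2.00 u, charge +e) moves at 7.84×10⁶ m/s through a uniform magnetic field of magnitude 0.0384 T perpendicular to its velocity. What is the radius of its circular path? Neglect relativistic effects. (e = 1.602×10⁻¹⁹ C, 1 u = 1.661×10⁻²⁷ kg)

r ≈ 4.23 m

The magnetic force provides the centripetal force: |q|vB = mv²/r.
r = mv/(|q|B) = (3.322×10⁻²⁷)(7.84×10⁶)/((1.602×10⁻¹⁹)(0.0384)) ≈ 4.23 m.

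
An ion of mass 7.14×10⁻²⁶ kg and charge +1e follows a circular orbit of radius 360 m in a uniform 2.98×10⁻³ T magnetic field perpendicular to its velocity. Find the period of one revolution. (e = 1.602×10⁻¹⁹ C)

T ≈ 9.40×10⁻⁴ s

The cyclotron period depends only on m, q, B: T = 2πm/(|q|B).
T = 2π(7.14×10⁻²⁶)/((1.602×10⁻¹⁹)(2.98×10⁻³)) ≈ 9.40×10⁻⁴ s.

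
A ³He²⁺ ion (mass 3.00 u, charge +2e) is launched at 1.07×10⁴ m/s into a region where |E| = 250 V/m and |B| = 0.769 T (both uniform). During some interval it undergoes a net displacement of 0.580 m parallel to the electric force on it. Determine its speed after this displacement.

B does no work; ΔKE = |q|E d.
½mv_f² = ½mv₀² + |q|Ed = ½(4.983×10⁻²⁷)(1.07×10⁴)² + (3.204×10⁻¹⁹)(250)(0.580) ≈ 2.853×10⁻¹⁹ J + 4.646×10⁻¹⁷ J ≈ 4.674×10⁻¹⁷ J.
v_f = √(2·4.674×10⁻¹⁷/4.983×10⁻²⁷) ≈ 1.37×10⁵ m/s.

v_f ≈ 1.37×10⁵ m/s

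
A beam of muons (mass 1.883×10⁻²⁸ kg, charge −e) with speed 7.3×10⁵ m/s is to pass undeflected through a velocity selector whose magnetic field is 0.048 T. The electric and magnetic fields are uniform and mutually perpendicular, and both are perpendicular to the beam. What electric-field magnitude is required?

E = 3.5×10⁴ V/m

For straight-line motion qE = qvB, so E = vB.
E = 7.3×10⁵ × 0.048 = 3.5×10⁴ V/m.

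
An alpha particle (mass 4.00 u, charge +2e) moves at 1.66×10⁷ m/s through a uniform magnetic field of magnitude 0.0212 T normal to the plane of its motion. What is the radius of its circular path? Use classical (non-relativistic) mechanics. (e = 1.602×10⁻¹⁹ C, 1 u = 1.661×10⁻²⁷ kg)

r ≈ 16.2 m

The magnetic force provides the centripetal force: |q|vB = mv²/r.
r = mv/(|q|B) = (6.644×10⁻²⁷)(1.66×10⁷)/((3.204×10⁻¹⁹)(0.0212)) ≈ 16.2 m.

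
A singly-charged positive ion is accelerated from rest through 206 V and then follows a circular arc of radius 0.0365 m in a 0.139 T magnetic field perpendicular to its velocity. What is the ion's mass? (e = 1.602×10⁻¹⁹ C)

m ≈ 1.00×10⁻²⁶ kg

Combine |q|V = ½mv² and r = mv/(|q|B): eliminate v to get m = qB²r²/(2V).
m = (1.602×10⁻¹⁹)(0.139)²(0.0365)²/(2·206) ≈ 1.00×10⁻²⁶ kg.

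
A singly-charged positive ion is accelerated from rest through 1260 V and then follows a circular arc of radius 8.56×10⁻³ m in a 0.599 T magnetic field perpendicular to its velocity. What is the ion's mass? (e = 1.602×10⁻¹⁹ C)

Combine |q|V = ½mv² and r = mv/(|q|B): eliminate v to get m = qB²r²/(2V).
m = (1.602×10⁻¹⁹)(0.599)²(8.56×10⁻³)²/(2·1260) ≈ 1.67×10⁻²⁷ kg.

m ≈ 1.67×10⁻²⁷ kg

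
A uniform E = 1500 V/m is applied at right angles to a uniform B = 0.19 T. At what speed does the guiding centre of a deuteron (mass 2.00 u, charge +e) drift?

v_d ≈ 7900 m/s

The E×B drift speed is v_d = E/B.
v_d = 1500/0.19 = 7900 m/s.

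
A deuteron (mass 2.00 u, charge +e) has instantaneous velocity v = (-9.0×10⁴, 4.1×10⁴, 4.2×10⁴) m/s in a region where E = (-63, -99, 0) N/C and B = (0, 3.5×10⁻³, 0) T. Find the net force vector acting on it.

v×B = (-147, 0, -315) N/C.
E + v×B = (-210, -99.0, -315) N/C.
F = q(E + v×B) = (1.602×10⁻¹⁹ C)·(-210, -99.0, -315) = (-3.36×10⁻¹⁷, -1.59×10⁻¹⁷, -5.05×10⁻¹⁷) N.

F ≈ (-3.36×10⁻¹⁷, -1.59×10⁻¹⁷, -5.05×10⁻¹⁷) N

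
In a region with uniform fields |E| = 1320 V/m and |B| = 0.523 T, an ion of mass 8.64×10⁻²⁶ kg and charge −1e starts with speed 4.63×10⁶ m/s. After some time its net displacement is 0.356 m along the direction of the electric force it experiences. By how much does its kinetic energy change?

The magnetic force is always ⟂ v and does no work; only the electric force changes KE.
ΔKE = F_E · d = |q|E d = (1.602×10⁻¹⁹)(1320)(0.356) ≈ 7.53×10⁻¹⁷ J.

ΔKE ≈ 7.53×10⁻¹⁷ J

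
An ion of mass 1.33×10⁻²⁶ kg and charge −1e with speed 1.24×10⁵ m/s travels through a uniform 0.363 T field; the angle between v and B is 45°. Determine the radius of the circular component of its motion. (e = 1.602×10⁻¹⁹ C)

v⊥ = v sinθ = 1.24×10⁵·sin45° ≈ 8.768×10⁴ m/s.
r = m v⊥/(|q|B) = (1.33×10⁻²⁶)(8.768×10⁴)/((1.602×10⁻¹⁹)(0.363)) ≈ 0.0201 m.

r ≈ 0.0201 m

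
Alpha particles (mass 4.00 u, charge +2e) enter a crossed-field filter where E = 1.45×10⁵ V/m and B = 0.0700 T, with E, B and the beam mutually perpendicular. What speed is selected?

For undeflected motion the electric and magnetic forces balance: qE = qvB.
v = E/B = 1.45×10⁵/0.0700 = 2.07×10⁶ m/s.
The result is independent of the particle's charge and mass.

v = 2.07×10⁶ m/s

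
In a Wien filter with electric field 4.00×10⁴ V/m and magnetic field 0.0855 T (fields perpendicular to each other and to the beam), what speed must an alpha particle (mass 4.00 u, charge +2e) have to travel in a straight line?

v = 4.68×10⁵ m/s

For undeflected motion the electric and magnetic forces balance: qE = qvB.
v = E/B = 4.00×10⁴/0.0855 = 4.68×10⁵ m/s.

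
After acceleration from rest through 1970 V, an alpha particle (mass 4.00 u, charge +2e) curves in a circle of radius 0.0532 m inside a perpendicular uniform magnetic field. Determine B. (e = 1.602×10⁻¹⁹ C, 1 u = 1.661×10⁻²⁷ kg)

B ≈ 0.170 T

v = √(2|q|V/m) = √(2·3.204×10⁻¹⁹·1970/6.644×10⁻²⁷) ≈ 4.359×10⁵ m/s.
B = mv/(|q|r) = (6.644×10⁻²⁷)(4.359×10⁵)/((3.204×10⁻¹⁹)(0.0532)) ≈ 0.170 T.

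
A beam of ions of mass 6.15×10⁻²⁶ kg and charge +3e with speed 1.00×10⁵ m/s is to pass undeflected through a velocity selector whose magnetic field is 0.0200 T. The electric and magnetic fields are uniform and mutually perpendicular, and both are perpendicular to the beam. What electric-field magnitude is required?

For straight-line motion qE = qvB, so E = vB.
E = 1.00×10⁵ × 0.0200 = 2000 V/m.

E = 2000 V/m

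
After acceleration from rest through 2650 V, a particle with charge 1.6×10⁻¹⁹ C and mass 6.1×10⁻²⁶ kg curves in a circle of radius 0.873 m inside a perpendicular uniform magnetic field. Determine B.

v = √(2|q|V/m) = √(2·1.6×10⁻¹⁹·2650/6.1×10⁻²⁶) ≈ 1.179×10⁵ m/s.
B = mv/(|q|r) = (6.1×10⁻²⁶)(1.179×10⁵)/((1.6×10⁻¹⁹)(0.873)) ≈ 0.0515 T.

B ≈ 0.0515 T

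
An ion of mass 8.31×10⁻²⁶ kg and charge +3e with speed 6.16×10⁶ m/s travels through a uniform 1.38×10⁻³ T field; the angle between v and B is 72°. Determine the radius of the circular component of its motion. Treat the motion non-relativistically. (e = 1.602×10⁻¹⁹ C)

r ≈ 734 m

v⊥ = v sinθ = 6.16×10⁶·sin72° ≈ 5.859×10⁶ m/s.
r = m v⊥/(|q|B) = (8.31×10⁻²⁶)(5.859×10⁶)/((4.806×10⁻¹⁹)(1.38×10⁻³)) ≈ 734 m.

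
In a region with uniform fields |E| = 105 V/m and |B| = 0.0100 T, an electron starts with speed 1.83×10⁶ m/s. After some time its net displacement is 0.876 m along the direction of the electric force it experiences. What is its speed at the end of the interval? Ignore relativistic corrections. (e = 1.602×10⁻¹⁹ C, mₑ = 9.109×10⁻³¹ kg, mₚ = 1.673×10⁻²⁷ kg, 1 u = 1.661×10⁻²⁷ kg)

v_f ≈ 5.98×10⁶ m/s

B does no work; ΔKE = |q|E d.
½mv_f² = ½mv₀² + |q|Ed = ½(9.109×10⁻³¹)(1.83×10⁶)² + (1.602×10⁻¹⁹)(105)(0.876) ≈ 1.525×10⁻¹⁸ J + 1.474×10⁻¹⁷ J ≈ 1.626×10⁻¹⁷ J.
v_f = √(2·1.626×10⁻¹⁷/9.109×10⁻³¹) ≈ 5.98×10⁶ m/s.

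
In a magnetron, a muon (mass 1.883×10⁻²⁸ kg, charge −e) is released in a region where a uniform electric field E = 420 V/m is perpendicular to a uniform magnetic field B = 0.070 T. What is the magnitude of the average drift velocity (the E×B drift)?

The E×B drift speed is v_d = E/B.
v_d = 420/0.070 = 6000 m/s.

v_d ≈ 6000 m/s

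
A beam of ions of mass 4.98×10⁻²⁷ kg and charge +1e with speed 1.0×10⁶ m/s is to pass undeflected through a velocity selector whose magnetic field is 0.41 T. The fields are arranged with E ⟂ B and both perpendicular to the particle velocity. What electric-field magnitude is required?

For straight-line motion qE = qvB, so E = vB.
E = 1.0×10⁶ × 0.41 = 4.1×10⁵ V/m.

E = 4.1×10⁵ V/m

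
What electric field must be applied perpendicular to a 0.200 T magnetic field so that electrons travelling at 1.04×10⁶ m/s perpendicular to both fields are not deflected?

For straight-line motion qE = qvB, so E = vB.
E = 1.04×10⁶ × 0.200 = 2.08×10⁵ V/m.

E = 2.08×10⁵ V/m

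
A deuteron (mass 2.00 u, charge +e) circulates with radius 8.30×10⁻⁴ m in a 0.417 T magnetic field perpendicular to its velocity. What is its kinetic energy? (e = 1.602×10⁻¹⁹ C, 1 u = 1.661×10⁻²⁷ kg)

v = |q|Br/m, then KE = ½mv² = (qBr)²/(2m).
v = (1.602×10⁻¹⁹)(0.417)(8.30×10⁻⁴)/3.322×10⁻²⁷ ≈ 1.669×10⁴ m/s.
KE = ½(3.322×10⁻²⁷)(1.669×10⁴)² ≈ 4.63×10⁻¹⁹ J = 2.89 eV.

KE ≈ 2.89 eV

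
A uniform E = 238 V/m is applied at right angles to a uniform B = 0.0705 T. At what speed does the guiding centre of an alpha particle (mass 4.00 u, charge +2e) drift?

The E×B drift speed is v_d = E/B.
v_d = 238/0.0705 = 3380 m/s.

v_d ≈ 3380 m/s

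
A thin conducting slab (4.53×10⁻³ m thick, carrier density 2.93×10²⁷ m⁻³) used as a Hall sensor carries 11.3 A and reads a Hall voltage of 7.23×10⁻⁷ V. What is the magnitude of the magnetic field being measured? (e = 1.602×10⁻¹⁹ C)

From V_H = IB/(n e t), B = V_H n e t / I.
B = (7.23×10⁻⁷)(2.93×10²⁷)(1.602×10⁻¹⁹)(4.53×10⁻³)/11.3 ≈ 0.136 T.

B ≈ 0.136 T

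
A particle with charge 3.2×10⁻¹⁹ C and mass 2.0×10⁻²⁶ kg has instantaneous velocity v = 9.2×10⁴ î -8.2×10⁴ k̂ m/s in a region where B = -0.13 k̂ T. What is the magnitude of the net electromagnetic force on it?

v×B = (0, 1.20×10⁴, 0) N/C.
F = q v×B = (3.2×10⁻¹⁹ C)·(0, 1.20×10⁴, 0) = (0, 3.83×10⁻¹⁵, 0) N.
|F| = 3.83×10⁻¹⁵ N.

|F| ≈ 3.83×10⁻¹⁵ N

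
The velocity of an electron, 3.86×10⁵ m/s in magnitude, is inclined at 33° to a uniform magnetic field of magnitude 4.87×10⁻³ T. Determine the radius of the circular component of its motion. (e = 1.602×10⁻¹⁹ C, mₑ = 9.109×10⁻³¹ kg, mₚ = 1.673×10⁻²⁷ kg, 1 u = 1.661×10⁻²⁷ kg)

r ≈ 2.45×10⁻⁴ m

v⊥ = v sinθ = 3.86×10⁵·sin33° ≈ 2.102×10⁵ m/s.
r = m v⊥/(|q|B) = (9.109×10⁻³¹)(2.102×10⁵)/((1.602×10⁻¹⁹)(4.87×10⁻³)) ≈ 2.45×10⁻⁴ m.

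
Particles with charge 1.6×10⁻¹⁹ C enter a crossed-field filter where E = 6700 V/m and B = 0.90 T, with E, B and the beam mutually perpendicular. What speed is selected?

v = 7400 m/s

For undeflected motion the electric and magnetic forces balance: qE = qvB.
v = E/B = 6700/0.90 = 7400 m/s.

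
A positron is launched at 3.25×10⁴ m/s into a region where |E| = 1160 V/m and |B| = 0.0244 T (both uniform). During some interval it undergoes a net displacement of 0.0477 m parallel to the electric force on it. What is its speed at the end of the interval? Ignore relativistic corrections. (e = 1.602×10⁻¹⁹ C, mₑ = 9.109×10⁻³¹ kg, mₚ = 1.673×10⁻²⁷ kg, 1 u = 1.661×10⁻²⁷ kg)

v_f ≈ 4.41×10⁶ m/s

B does no work; ΔKE = |q|E d.
½mv_f² = ½mv₀² + |q|Ed = ½(9.109×10⁻³¹)(3.25×10⁴)² + (1.602×10⁻¹⁹)(1160)(0.0477) ≈ 4.811×10⁻²² J + 8.864×10⁻¹⁸ J ≈ 8.865×10⁻¹⁸ J.
v_f = √(2·8.865×10⁻¹⁸/9.109×10⁻³¹) ≈ 4.41×10⁶ m/s.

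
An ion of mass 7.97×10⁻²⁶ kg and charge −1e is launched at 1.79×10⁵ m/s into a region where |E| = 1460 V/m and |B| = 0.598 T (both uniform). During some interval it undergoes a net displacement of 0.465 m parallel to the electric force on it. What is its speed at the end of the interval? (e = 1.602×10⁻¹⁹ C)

B does no work; ΔKE = |q|E d.
½mv_f² = ½mv₀² + |q|Ed = ½(7.97×10⁻²⁶)(1.79×10⁵)² + (1.602×10⁻¹⁹)(1460)(0.465) ≈ 1.277×10⁻¹⁵ J + 1.088×10⁻¹⁶ J ≈ 1.386×10⁻¹⁵ J.
v_f = √(2·1.386×10⁻¹⁵/7.97×10⁻²⁶) ≈ 1.86×10⁵ m/s.

v_f ≈ 1.86×10⁵ m/s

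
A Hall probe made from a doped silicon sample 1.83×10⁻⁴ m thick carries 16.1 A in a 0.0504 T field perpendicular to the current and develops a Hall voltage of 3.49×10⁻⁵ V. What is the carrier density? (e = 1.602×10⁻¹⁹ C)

n ≈ 7.93×10²⁶ m⁻³

From V_H = IB/(n e t), n = IB/(V_H e t).
n = (16.1)(0.0504)/((3.49×10⁻⁵)(1.602×10⁻¹⁹)(1.83×10⁻⁴)) ≈ 7.93×10²⁶ m⁻³.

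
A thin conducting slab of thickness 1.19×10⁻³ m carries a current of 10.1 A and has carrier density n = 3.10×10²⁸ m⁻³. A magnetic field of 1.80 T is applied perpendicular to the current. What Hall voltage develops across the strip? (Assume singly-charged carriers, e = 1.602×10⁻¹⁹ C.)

V_H = IB/(n e t).
V_H = (10.1)(1.80)/((3.10×10²⁸)(1.602×10⁻¹⁹)(1.19×10⁻³)) ≈ 3.08×10⁻⁶ V.

V_H ≈ 3.08×10⁻⁶ V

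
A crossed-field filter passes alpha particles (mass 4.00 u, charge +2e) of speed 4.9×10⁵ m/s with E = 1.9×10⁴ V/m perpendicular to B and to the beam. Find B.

B = 0.039 T

Balance of forces in the selector: qE = qvB ⇒ B = E/v.
B = 1.9×10⁴/4.9×10⁵ = 0.039 T.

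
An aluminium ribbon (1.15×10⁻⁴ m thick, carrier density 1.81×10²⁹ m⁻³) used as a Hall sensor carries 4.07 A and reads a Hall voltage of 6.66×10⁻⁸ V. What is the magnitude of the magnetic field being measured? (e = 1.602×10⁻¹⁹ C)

B ≈ 0.0546 T

From V_H = IB/(n e t), B = V_H n e t / I.
B = (6.66×10⁻⁸)(1.81×10²⁹)(1.602×10⁻¹⁹)(1.15×10⁻⁴)/4.07 ≈ 0.0546 T.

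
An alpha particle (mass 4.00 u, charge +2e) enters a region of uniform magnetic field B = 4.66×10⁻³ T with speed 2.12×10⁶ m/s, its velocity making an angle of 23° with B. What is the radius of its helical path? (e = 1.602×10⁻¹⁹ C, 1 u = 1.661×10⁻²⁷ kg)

v⊥ = v sinθ = 2.12×10⁶·sin23° ≈ 8.283×10⁵ m/s.
r = m v⊥/(|q|B) = (6.644×10⁻²⁷)(8.283×10⁵)/((3.204×10⁻¹⁹)(4.66×10⁻³)) ≈ 3.69 m.

r ≈ 3.69 m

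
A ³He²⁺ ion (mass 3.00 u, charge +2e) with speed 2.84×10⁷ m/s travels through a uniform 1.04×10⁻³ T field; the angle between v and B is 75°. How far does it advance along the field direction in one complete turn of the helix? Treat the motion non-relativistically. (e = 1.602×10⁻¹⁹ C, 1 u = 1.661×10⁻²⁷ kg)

p ≈ 691 m

v∥ = v cosθ = 2.84×10⁷·cos75° ≈ 7.350×10⁶ m/s.
T = 2πm/(|q|B) = 2π(4.983×10⁻²⁷)/((3.204×10⁻¹⁹)(1.04×10⁻³)) ≈ 9.396×10⁻⁵ s.
pitch = v∥ T = (7.350×10⁶)(9.396×10⁻⁵) ≈ 691 m.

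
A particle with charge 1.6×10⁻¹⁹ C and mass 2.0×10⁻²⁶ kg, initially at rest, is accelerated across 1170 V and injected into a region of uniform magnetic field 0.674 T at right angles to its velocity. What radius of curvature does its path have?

Acceleration: |q|V = ½mv² ⇒ v = √(2|q|V/m) = √(2·1.6×10⁻¹⁹·1170/2.0×10⁻²⁶) ≈ 1.368×10⁵ m/s.
In the field: r = mv/(|q|B) = (2.0×10⁻²⁶)(1.368×10⁵)/((1.6×10⁻¹⁹)(0.674)) ≈ 0.0254 m.

r ≈ 0.0254 m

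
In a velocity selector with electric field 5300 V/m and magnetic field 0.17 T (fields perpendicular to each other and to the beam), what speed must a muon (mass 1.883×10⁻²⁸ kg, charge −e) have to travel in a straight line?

v = 3.1×10⁴ m/s

Zero net Lorentz force requires |qE| = |q v×B|, i.e. E = vB.
v = E/B = 5300/0.17 = 3.1×10⁴ m/s.
The result is independent of the particle's charge and mass.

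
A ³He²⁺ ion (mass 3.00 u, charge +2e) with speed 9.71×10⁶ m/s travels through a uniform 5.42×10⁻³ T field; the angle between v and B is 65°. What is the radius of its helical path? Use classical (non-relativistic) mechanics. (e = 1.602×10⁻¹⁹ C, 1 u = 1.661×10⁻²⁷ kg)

v⊥ = v sinθ = 9.71×10⁶·sin65° ≈ 8.800×10⁶ m/s.
r = m v⊥/(|q|B) = (4.983×10⁻²⁷)(8.800×10⁶)/((3.204×10⁻¹⁹)(5.42×10⁻³)) ≈ 25.3 m.

r ≈ 25.3 m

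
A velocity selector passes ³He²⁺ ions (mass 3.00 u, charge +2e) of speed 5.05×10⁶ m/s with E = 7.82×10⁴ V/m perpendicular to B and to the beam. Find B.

Balance of forces in the selector: qE = qvB ⇒ B = E/v.
B = 7.82×10⁴/5.05×10⁶ = 0.0155 T.

B = 0.0155 T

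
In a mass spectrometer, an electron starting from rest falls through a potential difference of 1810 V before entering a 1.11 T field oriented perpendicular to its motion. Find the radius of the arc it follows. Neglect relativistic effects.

Acceleration: |q|V = ½mv² ⇒ v = √(2|q|V/m) = √(2·1.602×10⁻¹⁹·1810/9.109×10⁻³¹) ≈ 2.523×10⁷ m/s.
In the field: r = mv/(|q|B) = (9.109×10⁻³¹)(2.523×10⁷)/((1.602×10⁻¹⁹)(1.11)) ≈ 1.29×10⁻⁴ m.

r ≈ 1.29×10⁻⁴ m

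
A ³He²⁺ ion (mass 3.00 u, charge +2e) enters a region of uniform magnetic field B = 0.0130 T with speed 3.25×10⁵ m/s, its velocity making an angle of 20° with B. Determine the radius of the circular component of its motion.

r ≈ 0.133 m

v⊥ = v sinθ = 3.25×10⁵·sin20° ≈ 1.112×10⁵ m/s.
r = m v⊥/(|q|B) = (4.983×10⁻²⁷)(1.112×10⁵)/((3.204×10⁻¹⁹)(0.0130)) ≈ 0.133 m.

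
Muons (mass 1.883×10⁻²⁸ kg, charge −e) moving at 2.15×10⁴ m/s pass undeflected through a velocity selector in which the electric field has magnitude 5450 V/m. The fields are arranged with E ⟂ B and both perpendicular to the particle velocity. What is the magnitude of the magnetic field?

Balance of forces in the selector: qE = qvB ⇒ B = E/v.
B = 5450/2.15×10⁴ = 0.253 T.

B = 0.253 T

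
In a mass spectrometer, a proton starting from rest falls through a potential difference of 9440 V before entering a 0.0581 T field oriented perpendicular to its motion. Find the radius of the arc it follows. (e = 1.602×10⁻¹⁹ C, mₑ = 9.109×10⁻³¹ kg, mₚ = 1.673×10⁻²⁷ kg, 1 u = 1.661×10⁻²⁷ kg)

Acceleration: |q|V = ½mv² ⇒ v = √(2|q|V/m) = √(2·1.602×10⁻¹⁹·9440/1.673×10⁻²⁷) ≈ 1.345×10⁶ m/s.
In the field: r = mv/(|q|B) = (1.673×10⁻²⁷)(1.345×10⁶)/((1.602×10⁻¹⁹)(0.0581)) ≈ 0.242 m.

r ≈ 0.242 m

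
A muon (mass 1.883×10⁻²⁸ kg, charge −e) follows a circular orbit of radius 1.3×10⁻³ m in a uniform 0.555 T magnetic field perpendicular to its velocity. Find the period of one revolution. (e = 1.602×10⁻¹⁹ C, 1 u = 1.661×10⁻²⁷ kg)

The cyclotron period depends only on m, q, B: T = 2πm/(|q|B).
T = 2π(1.883×10⁻²⁸)/((1.602×10⁻¹⁹)(0.555)) ≈ 1.33×10⁻⁸ s.

T ≈ 1.33×10⁻⁸ s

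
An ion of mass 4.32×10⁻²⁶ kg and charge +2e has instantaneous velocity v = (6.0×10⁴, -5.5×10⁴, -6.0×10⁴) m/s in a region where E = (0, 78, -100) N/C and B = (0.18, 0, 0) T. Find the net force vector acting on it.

v×B = (0, -1.08×10⁴, 9900) N/C.
E + v×B = (0, -1.07×10⁴, 9800) N/C.
F = q(E + v×B) = (3.204×10⁻¹⁹ C)·(0, -1.07×10⁴, 9800) = (0, -3.44×10⁻¹⁵, 3.14×10⁻¹⁵) N.

F ≈ (0, -3.44×10⁻¹⁵, 3.14×10⁻¹⁵) N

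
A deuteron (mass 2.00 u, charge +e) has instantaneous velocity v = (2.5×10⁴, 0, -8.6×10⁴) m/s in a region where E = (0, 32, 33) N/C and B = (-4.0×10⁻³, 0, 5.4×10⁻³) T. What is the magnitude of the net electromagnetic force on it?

|F| ≈ 3.90×10⁻¹⁷ N

v×B = (0, 209, 0) N/C.
E + v×B = (0, 241, 33.0) N/C.
F = q(E + v×B) = (1.602×10⁻¹⁹ C)·(0, 241, 33.0) = (0, 3.86×10⁻¹⁷, 5.29×10⁻¹⁸) N.
|F| = 3.90×10⁻¹⁷ N.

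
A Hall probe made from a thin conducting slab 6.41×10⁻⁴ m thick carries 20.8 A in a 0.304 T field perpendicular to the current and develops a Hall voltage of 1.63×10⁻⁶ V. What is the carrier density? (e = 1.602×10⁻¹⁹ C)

From V_H = IB/(n e t), n = IB/(V_H e t).
n = (20.8)(0.304)/((1.63×10⁻⁶)(1.602×10⁻¹⁹)(6.41×10⁻⁴)) ≈ 3.78×10²⁸ m⁻³.

n ≈ 3.78×10²⁸ m⁻³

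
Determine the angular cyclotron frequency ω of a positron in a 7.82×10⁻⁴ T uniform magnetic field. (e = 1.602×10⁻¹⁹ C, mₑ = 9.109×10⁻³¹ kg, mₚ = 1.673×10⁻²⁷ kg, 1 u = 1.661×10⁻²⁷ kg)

ω ≈ 1.38×10⁸ rad/s

ω = |q|B/m.
ω = (1.602×10⁻¹⁹)(7.82×10⁻⁴)/9.109×10⁻³¹ ≈ 1.38×10⁸ rad/s.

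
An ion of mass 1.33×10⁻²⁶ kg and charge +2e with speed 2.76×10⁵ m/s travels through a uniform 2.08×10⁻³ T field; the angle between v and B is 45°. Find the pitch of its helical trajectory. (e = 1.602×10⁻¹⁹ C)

v∥ = v cosθ = 2.76×10⁵·cos45° ≈ 1.952×10⁵ m/s.
T = 2πm/(|q|B) = 2π(1.33×10⁻²⁶)/((3.204×10⁻¹⁹)(2.08×10⁻³)) ≈ 1.254×10⁻⁴ s.
pitch = v∥ T = (1.952×10⁵)(1.254×10⁻⁴) ≈ 24.5 m.

p ≈ 24.5 m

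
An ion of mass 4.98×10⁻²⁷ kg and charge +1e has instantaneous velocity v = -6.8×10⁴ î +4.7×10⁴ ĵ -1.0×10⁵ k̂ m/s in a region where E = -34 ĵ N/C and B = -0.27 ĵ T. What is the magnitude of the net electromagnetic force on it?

|F| ≈ 5.23×10⁻¹⁵ N

v×B = (-2.70×10⁴, 0, 1.84×10⁴) N/C.
E + v×B = (-2.70×10⁴, -34.0, 1.84×10⁴) N/C.
F = q(E + v×B) = (1.602×10⁻¹⁹ C)·(-2.70×10⁴, -34.0, 1.84×10⁴) = (-4.33×10⁻¹⁵, -5.45×10⁻¹⁸, 2.94×10⁻¹⁵) N.
|F| = 5.23×10⁻¹⁵ N.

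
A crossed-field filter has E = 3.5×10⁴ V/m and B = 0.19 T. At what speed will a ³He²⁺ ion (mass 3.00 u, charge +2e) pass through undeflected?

v = 1.8×10⁵ m/s

For undeflected motion the electric and magnetic forces balance: qE = qvB.
v = E/B = 3.5×10⁴/0.19 = 1.8×10⁵ m/s.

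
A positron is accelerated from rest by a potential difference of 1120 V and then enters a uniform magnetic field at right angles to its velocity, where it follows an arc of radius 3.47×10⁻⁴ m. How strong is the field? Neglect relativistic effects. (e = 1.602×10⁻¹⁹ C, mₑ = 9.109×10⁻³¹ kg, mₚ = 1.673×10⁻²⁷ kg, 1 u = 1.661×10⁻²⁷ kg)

v = √(2|q|V/m) = √(2·1.602×10⁻¹⁹·1120/9.109×10⁻³¹) ≈ 1.985×10⁷ m/s.
B = mv/(|q|r) = (9.109×10⁻³¹)(1.985×10⁷)/((1.602×10⁻¹⁹)(3.47×10⁻⁴)) ≈ 0.325 T.

B ≈ 0.325 T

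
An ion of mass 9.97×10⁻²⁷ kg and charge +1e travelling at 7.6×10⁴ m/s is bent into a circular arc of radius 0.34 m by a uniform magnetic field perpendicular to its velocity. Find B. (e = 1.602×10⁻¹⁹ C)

From |q|vB = mv²/r, B = mv/(|q|r).
B = (9.97×10⁻²⁷)(7.6×10⁴)/((1.602×10⁻¹⁹)(0.34)) ≈ 0.014 T.

B ≈ 0.014 T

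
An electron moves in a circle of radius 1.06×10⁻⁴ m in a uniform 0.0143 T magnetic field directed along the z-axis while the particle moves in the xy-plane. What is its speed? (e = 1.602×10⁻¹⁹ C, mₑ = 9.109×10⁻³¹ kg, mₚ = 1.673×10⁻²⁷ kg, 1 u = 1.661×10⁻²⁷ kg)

From |q|vB = mv²/r, v = |q|Br/m.
v = (1.602×10⁻¹⁹)(0.0143)(1.06×10⁻⁴)/9.109×10⁻³¹ ≈ 2.67×10⁵ m/s.

v ≈ 2.67×10⁵ m/s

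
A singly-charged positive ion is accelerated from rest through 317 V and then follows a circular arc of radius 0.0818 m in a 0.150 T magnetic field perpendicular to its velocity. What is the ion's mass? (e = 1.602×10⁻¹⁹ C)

m ≈ 3.80×10⁻²⁶ kg

Combine |q|V = ½mv² and r = mv/(|q|B): eliminate v to get m = qB²r²/(2V).
m = (1.602×10⁻¹⁹)(0.150)²(0.0818)²/(2·317) ≈ 3.80×10⁻²⁶ kg.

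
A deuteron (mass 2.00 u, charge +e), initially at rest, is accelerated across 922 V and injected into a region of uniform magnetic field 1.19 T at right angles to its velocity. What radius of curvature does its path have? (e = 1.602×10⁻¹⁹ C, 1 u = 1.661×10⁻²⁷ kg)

r ≈ 5.20×10⁻³ m

Acceleration: |q|V = ½mv² ⇒ v = √(2|q|V/m) = √(2·1.602×10⁻¹⁹·922/3.322×10⁻²⁷) ≈ 2.982×10⁵ m/s.
In the field: r = mv/(|q|B) = (3.322×10⁻²⁷)(2.982×10⁵)/((1.602×10⁻¹⁹)(1.19)) ≈ 5.20×10⁻³ m.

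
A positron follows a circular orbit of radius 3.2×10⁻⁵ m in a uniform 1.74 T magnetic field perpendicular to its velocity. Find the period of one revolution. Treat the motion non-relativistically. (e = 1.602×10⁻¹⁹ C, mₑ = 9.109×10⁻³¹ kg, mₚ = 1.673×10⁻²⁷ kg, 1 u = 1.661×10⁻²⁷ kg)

T ≈ 2.05×10⁻¹¹ s

The cyclotron period depends only on m, q, B: T = 2πm/(|q|B).
T = 2π(9.109×10⁻³¹)/((1.602×10⁻¹⁹)(1.74)) ≈ 2.05×10⁻¹¹ s.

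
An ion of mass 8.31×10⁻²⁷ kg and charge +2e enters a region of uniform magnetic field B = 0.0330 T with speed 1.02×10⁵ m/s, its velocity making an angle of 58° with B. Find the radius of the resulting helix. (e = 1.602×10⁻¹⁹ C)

r ≈ 0.0680 m

v⊥ = v sinθ = 1.02×10⁵·sin58° ≈ 8.650×10⁴ m/s.
r = m v⊥/(|q|B) = (8.31×10⁻²⁷)(8.650×10⁴)/((3.204×10⁻¹⁹)(0.0330)) ≈ 0.0680 m.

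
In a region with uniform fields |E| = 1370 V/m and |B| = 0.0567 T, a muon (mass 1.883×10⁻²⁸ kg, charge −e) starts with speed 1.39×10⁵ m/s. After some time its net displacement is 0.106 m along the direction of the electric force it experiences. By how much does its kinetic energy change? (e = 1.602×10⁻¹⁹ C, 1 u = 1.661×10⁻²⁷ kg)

ΔKE ≈ 2.33×10⁻¹⁷ J

The magnetic force is always ⟂ v and does no work; only the electric force changes KE.
ΔKE = F_E · d = |q|E d = (1.602×10⁻¹⁹)(1370)(0.106) ≈ 2.33×10⁻¹⁷ J.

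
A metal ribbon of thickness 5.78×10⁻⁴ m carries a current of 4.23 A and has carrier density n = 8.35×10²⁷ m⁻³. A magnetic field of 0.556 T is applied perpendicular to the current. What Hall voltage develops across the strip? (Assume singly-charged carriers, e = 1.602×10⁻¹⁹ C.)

V_H ≈ 3.04×10⁻⁶ V

V_H = IB/(n e t).
V_H = (4.23)(0.556)/((8.35×10²⁷)(1.602×10⁻¹⁹)(5.78×10⁻⁴)) ≈ 3.04×10⁻⁶ V.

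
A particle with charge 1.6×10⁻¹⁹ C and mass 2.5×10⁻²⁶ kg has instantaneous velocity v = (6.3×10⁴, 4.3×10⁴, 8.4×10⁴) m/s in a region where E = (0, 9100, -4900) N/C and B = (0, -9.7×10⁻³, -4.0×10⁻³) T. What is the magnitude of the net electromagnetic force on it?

|F| ≈ 1.74×10⁻¹⁵ N

v×B = (643, 252, -611) N/C.
E + v×B = (643, 9350, -5510) N/C.
F = q(E + v×B) = (1.6×10⁻¹⁹ C)·(643, 9350, -5510) = (1.03×10⁻¹⁶, 1.50×10⁻¹⁵, -8.82×10⁻¹⁶) N.
|F| = 1.74×10⁻¹⁵ N.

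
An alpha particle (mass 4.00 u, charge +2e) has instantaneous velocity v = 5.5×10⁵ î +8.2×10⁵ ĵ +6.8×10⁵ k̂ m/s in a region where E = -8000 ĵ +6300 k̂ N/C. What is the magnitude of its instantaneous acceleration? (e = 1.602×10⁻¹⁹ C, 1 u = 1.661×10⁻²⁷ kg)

|a| ≈ 4.91×10¹¹ m/s²

Only an electric field acts, so F = qE = (3.204×10⁻¹⁹ C)·(0, -8000, 6300) = (0, -2.56×10⁻¹⁵, 2.02×10⁻¹⁵) N.
|a| = |F|/m = 3.263×10⁻¹⁵/6.644×10⁻²⁷ ≈ 4.91×10¹¹ m/s².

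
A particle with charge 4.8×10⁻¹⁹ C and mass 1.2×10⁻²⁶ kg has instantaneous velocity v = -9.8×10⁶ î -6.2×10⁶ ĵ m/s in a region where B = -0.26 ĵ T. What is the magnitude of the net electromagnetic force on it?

|F| ≈ 1.22×10⁻¹² N

v×B = (0, 0, 2.55×10⁶) N/C.
F = q v×B = (4.8×10⁻¹⁹ C)·(0, 0, 2.55×10⁶) = (0, 0, 1.22×10⁻¹²) N.
|F| = 1.22×10⁻¹² N.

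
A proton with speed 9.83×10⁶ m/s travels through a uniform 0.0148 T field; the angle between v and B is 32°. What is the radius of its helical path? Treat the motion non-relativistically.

r ≈ 3.68 m

v⊥ = v sinθ = 9.83×10⁶·sin32° ≈ 5.209×10⁶ m/s.
r = m v⊥/(|q|B) = (1.673×10⁻²⁷)(5.209×10⁶)/((1.602×10⁻¹⁹)(0.0148)) ≈ 3.68 m.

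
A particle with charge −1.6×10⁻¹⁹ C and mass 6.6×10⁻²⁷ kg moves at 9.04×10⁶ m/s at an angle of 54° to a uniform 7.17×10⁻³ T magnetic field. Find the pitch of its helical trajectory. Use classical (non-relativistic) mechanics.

v∥ = v cosθ = 9.04×10⁶·cos54° ≈ 5.314×10⁶ m/s.
T = 2πm/(|q|B) = 2π(6.6×10⁻²⁷)/((1.6×10⁻¹⁹)(7.17×10⁻³)) ≈ 3.615×10⁻⁵ s.
pitch = v∥ T = (5.314×10⁶)(3.615×10⁻⁵) ≈ 192 m.

p ≈ 192 m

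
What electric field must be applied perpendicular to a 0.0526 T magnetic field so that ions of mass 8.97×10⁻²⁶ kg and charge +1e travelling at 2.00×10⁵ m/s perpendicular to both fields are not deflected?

For straight-line motion qE = qvB, so E = vB.
E = 2.00×10⁵ × 0.0526 = 1.05×10⁴ V/m.

E = 1.05×10⁴ V/m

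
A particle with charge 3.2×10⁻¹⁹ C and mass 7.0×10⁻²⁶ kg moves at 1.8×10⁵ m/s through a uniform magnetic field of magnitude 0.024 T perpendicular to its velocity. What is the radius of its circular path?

r ≈ 1.6 m

The magnetic force provides the centripetal force: |q|vB = mv²/r.
r = mv/(|q|B) = (7.0×10⁻²⁶)(1.8×10⁵)/((3.2×10⁻¹⁹)(0.024)) ≈ 1.6 m.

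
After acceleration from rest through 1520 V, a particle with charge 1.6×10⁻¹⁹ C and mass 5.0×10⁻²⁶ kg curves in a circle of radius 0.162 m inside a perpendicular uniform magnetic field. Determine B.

v = √(2|q|V/m) = √(2·1.6×10⁻¹⁹·1520/5.0×10⁻²⁶) ≈ 9.863×10⁴ m/s.
B = mv/(|q|r) = (5.0×10⁻²⁶)(9.863×10⁴)/((1.6×10⁻¹⁹)(0.162)) ≈ 0.190 T.

B ≈ 0.190 T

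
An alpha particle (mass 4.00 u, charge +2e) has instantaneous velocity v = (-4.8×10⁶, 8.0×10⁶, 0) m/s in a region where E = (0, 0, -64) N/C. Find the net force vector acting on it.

Only an electric field acts, so F = qE = (3.204×10⁻¹⁹ C)·(0, 0, -64.0) = (0, 0, -2.05×10⁻¹⁷) N.

F ≈ (0, 0, -2.05×10⁻¹⁷) N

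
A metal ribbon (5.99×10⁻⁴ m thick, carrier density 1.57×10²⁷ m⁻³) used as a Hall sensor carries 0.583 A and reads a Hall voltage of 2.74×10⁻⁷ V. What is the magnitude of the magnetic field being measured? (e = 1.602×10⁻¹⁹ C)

B ≈ 0.0708 T

From V_H = IB/(n e t), B = V_H n e t / I.
B = (2.74×10⁻⁷)(1.57×10²⁷)(1.602×10⁻¹⁹)(5.99×10⁻⁴)/0.583 ≈ 0.0708 T.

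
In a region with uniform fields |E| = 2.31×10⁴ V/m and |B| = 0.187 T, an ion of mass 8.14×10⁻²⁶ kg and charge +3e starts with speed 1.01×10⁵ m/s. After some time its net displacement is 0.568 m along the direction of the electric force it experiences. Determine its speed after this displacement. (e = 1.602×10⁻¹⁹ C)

v_f ≈ 4.06×10⁵ m/s

B does no work; ΔKE = |q|E d.
½mv_f² = ½mv₀² + |q|Ed = ½(8.14×10⁻²⁶)(1.01×10⁵)² + (4.806×10⁻¹⁹)(2.31×10⁴)(0.568) ≈ 4.152×10⁻¹⁶ J + 6.306×10⁻¹⁵ J ≈ 6.721×10⁻¹⁵ J.
v_f = √(2·6.721×10⁻¹⁵/8.14×10⁻²⁶) ≈ 4.06×10⁵ m/s.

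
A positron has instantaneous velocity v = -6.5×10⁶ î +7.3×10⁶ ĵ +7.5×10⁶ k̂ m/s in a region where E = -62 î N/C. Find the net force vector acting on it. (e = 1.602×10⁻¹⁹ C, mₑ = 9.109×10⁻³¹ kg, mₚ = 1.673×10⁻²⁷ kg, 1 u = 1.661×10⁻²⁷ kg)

F ≈ (-9.93×10⁻¹⁸, 0, 0) N

Only an electric field acts, so F = qE = (1.602×10⁻¹⁹ C)·(-62.0, 0, 0) = (-9.93×10⁻¹⁸, 0, 0) N.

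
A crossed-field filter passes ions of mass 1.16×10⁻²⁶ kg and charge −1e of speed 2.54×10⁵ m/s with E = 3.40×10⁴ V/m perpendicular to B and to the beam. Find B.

Balance of forces in the selector: qE = qvB ⇒ B = E/v.
B = 3.40×10⁴/2.54×10⁵ = 0.134 T.

B = 0.134 T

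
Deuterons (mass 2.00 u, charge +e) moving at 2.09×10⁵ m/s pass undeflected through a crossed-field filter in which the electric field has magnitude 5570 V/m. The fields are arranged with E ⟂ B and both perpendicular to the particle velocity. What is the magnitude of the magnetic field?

B = 0.0267 T

Balance of forces in the selector: qE = qvB ⇒ B = E/v.
B = 5570/2.09×10⁵ = 0.0267 T.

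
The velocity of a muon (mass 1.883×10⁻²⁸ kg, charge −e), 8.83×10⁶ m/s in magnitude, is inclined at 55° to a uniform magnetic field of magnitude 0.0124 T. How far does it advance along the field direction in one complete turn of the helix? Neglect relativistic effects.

v∥ = v cosθ = 8.83×10⁶·cos55° ≈ 5.065×10⁶ m/s.
T = 2πm/(|q|B) = 2π(1.883×10⁻²⁸)/((1.602×10⁻¹⁹)(0.0124)) ≈ 5.956×10⁻⁷ s.
pitch = v∥ T = (5.065×10⁶)(5.956×10⁻⁷) ≈ 3.02 m.

p ≈ 3.02 m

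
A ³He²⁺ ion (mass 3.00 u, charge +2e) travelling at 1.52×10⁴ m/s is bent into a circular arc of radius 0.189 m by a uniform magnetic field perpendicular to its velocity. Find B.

B ≈ 1.25×10⁻³ T

From |q|vB = mv²/r, B = mv/(|q|r).
B = (4.983×10⁻²⁷)(1.52×10⁴)/((3.204×10⁻¹⁹)(0.189)) ≈ 1.25×10⁻³ T.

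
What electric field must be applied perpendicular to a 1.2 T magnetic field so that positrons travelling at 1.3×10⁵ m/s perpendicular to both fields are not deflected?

E = 1.6×10⁵ V/m

For straight-line motion qE = qvB, so E = vB.
E = 1.3×10⁵ × 1.2 = 1.6×10⁵ V/m.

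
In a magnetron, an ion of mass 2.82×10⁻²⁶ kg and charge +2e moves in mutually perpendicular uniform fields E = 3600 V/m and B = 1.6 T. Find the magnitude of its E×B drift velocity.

The E×B drift speed is v_d = E/B.
v_d = 3600/1.6 = 2200 m/s.

v_d ≈ 2200 m/s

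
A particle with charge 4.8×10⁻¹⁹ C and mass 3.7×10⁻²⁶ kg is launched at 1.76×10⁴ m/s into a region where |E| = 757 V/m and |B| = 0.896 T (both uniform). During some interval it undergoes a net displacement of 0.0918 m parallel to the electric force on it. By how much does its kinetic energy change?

The magnetic force is always ⟂ v and does no work; only the electric force changes KE.
ΔKE = F_E · d = |q|E d = (4.8×10⁻¹⁹)(757)(0.0918) ≈ 3.34×10⁻¹⁷ J.

ΔKE ≈ 3.34×10⁻¹⁷ J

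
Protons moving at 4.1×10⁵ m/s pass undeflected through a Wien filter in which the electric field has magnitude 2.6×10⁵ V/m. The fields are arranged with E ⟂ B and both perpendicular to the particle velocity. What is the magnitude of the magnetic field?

Balance of forces in the selector: qE = qvB ⇒ B = E/v.
B = 2.6×10⁵/4.1×10⁵ = 0.63 T.

B = 0.63 T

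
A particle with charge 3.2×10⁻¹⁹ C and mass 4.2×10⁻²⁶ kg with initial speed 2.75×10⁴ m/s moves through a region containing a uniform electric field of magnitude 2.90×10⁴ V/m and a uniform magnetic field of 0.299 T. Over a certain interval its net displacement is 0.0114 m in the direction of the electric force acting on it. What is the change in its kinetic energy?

The magnetic force is always ⟂ v and does no work; only the electric force changes KE.
ΔKE = F_E · d = |q|E d = (3.2×10⁻¹⁹)(2.90×10⁴)(0.0114) ≈ 1.06×10⁻¹⁶ J.

ΔKE ≈ 1.06×10⁻¹⁶ J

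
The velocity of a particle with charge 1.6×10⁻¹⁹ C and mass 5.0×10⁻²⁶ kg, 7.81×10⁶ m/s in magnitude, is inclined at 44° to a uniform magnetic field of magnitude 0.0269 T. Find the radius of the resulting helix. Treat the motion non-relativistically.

r ≈ 63.0 m

v⊥ = v sinθ = 7.81×10⁶·sin44° ≈ 5.425×10⁶ m/s.
r = m v⊥/(|q|B) = (5.0×10⁻²⁶)(5.425×10⁶)/((1.6×10⁻¹⁹)(0.0269)) ≈ 63.0 m.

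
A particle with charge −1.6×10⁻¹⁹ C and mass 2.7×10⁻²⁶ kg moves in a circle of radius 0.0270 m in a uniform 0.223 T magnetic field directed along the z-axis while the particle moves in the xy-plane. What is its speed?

From |q|vB = mv²/r, v = |q|Br/m.
v = (1.6×10⁻¹⁹)(0.223)(0.0270)/2.7×10⁻²⁶ ≈ 3.57×10⁴ m/s.

v ≈ 3.57×10⁴ m/s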